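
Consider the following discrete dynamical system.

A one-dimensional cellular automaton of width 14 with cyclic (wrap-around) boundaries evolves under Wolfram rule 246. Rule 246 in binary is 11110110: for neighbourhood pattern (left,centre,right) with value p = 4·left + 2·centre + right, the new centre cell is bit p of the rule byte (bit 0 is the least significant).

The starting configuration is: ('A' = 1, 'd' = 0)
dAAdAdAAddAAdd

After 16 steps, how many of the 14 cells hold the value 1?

11

t=0: dAAdAdAAddAAdd
t=1: AdAAAAdAAAdAAd
t=2: AAdAAAAdAAAdAA
t=3: AAAdAAAAdAAAdA
t=4: AAAAdAAAAdAAAd
t=5: dAAAAdAAAAdAAA
t=6: AdAAAAdAAAAdAA
t=7: AAdAAAAdAAAAdA
t=8: AAAdAAAAdAAAAd
t=9: dAAAdAAAAdAAAA
t=10: AdAAAdAAAAdAAA
t=11: AAdAAAdAAAAdAA
t=12: AAAdAAAdAAAAdA
t=13: AAAAdAAAdAAAAd
t=14: dAAAAdAAAdAAAA
t=15: AdAAAAdAAAdAAA
t=16: AAdAAAAdAAAdAA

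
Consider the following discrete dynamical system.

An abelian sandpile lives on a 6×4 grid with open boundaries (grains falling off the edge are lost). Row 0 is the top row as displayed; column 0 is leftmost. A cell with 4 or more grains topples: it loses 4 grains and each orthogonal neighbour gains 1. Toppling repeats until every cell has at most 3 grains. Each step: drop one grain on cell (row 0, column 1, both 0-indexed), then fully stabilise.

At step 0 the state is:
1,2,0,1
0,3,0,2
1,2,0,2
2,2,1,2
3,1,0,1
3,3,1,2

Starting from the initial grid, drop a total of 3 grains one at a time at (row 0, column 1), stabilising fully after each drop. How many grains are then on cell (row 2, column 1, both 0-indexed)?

step 0: 1,2,0,1
0,3,0,2
1,2,0,2
2,2,1,2
3,1,0,1
3,3,1,2
step 1: 1,3,0,1
0,3,0,2
1,2,0,2
2,2,1,2
3,1,0,1
3,3,1,2
step 2: 2,1,1,1
1,0,1,2
1,3,0,2
2,2,1,2
3,1,0,1
3,3,1,2
step 3: 2,2,1,1
1,0,1,2
1,3,0,2
2,2,1,2
3,1,0,1
3,3,1,2

3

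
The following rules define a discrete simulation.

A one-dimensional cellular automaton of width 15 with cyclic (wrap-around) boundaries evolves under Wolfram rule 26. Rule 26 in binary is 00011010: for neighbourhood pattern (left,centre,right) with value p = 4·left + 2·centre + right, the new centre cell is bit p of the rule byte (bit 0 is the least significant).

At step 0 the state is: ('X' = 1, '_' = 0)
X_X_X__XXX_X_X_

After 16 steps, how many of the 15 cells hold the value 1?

step 0: X_X_X__XXX_X_X_
step 1: _____XXX_______
step 2: ____XX__X______
step 3: ___XX_XX_X_____
step 4: __XX__X___X____
step 5: _XX_XX_X_X_X___
step 6: XX__X_______X__
step 7: X_XX_X_____X_XX
step 8: __X___X___X__X_
step 9: _X_X_X_X_X_XX_X
step 10: ___________X___
step 11: __________X_X__
step 12: _________X___X_
step 13: ________X_X_X_X
step 14: X______X_______
step 15: _X____X_X_____X
step 16: __X__X___X___X_

4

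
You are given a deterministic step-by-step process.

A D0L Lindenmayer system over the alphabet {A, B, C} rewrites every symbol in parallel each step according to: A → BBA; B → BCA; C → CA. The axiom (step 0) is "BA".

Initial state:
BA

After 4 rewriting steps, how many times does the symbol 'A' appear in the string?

47

0) BA
1) BCABBA
2) BCACABBABCABCABBA
3) BCACABBACABBABCABCABBABCACABBABCACABBABCABCABBA
4) BCACABBACABBABCABCABBACABBABCABCABBABCACABBABCACABBABCABCA…BABCABCABBABCACABBACABBABCABCABBABCACABBABCACABBABCABCABBA  (len 130)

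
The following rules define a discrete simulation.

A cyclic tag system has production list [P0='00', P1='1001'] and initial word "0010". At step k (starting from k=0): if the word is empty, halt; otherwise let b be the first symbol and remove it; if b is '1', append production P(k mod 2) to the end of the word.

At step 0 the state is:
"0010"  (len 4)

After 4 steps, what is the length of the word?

[0] "0010"  (len 4)
[1] "010"  (len 3)
[2] "10"  (len 2)
[3] "000"  (len 3)
[4] "00"  (len 2)

2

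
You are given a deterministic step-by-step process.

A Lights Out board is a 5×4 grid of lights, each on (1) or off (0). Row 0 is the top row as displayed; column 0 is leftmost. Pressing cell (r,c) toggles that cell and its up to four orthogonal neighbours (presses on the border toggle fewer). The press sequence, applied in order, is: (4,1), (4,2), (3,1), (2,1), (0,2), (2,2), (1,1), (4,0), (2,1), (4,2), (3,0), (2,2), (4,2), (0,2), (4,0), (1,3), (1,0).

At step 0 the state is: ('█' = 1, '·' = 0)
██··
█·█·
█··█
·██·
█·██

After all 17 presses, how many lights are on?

9

t=0: ██··
█·█·
█··█
·██·
█·██
t=1: ██··
█·█·
█··█
··█·
·█·█
t=2: ██··
█·█·
█··█
····
··█·
t=3: ██··
█·█·
██·█
███·
·██·
t=4: ██··
███·
··██
█·█·
·██·
t=5: █·██
██··
··██
█·█·
·██·
t=6: █·██
███·
·█··
█···
·██·
t=7: ████
····
····
█···
·██·
t=8: ████
····
····
····
█·█·
t=9: ████
·█··
███·
·█··
█·█·
t=10: ████
·█··
███·
·██·
██·█
t=11: ████
·█··
·██·
█·█·
·█·█
t=12: ████
·██·
···█
█···
·█·█
t=13: ████
·██·
···█
█·█·
··█·
t=14: █···
·█··
···█
█·█·
··█·
t=15: █···
·█··
···█
··█·
███·
t=16: █··█
·███
····
··█·
███·
t=17: ···█
█·██
█···
··█·
███·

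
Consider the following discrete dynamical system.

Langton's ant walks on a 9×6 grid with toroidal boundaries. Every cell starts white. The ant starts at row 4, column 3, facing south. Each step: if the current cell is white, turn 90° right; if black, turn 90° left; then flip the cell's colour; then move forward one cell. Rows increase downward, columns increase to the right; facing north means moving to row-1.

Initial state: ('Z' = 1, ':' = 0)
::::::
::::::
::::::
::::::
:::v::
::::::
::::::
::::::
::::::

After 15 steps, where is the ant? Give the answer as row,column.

3,3

0) ::::::
::::::
::::::
::::::
:::v::
::::::
::::::
::::::
::::::
1) ::::::
::::::
::::::
::::::
::<Z::
::::::
::::::
::::::
::::::
2) ::::::
::::::
::::::
::^:::
::ZZ::
::::::
::::::
::::::
::::::
3) ::::::
::::::
::::::
::Z>::
::ZZ::
::::::
::::::
::::::
::::::
4) ::::::
::::::
::::::
::ZZ::
::Zv::
::::::
::::::
::::::
::::::
5) ::::::
::::::
::::::
::ZZ::
::Z:>:
::::::
::::::
::::::
::::::
6) ::::::
::::::
::::::
::ZZ::
::Z:Z:
::::v:
::::::
::::::
::::::
7) ::::::
::::::
::::::
::ZZ::
::Z:Z:
:::<Z:
::::::
::::::
::::::
8) ::::::
::::::
::::::
::ZZ::
::Z^Z:
:::ZZ:
::::::
::::::
::::::
9) ::::::
::::::
::::::
::ZZ::
::ZZ>:
:::ZZ:
::::::
::::::
::::::
10) ::::::
::::::
::::::
::ZZ^:
::ZZ::
:::ZZ:
::::::
::::::
::::::
11) ::::::
::::::
::::::
::ZZZ>
::ZZ::
:::ZZ:
::::::
::::::
::::::
12) ::::::
::::::
::::::
::ZZZZ
::ZZ:v
:::ZZ:
::::::
::::::
::::::
13) ::::::
::::::
::::::
::ZZZZ
::ZZ<Z
:::ZZ:
::::::
::::::
::::::
14) ::::::
::::::
::::::
::ZZ^Z
::ZZZZ
:::ZZ:
::::::
::::::
::::::
15) ::::::
::::::
::::::
::Z<:Z
::ZZZZ
:::ZZ:
::::::
::::::
::::::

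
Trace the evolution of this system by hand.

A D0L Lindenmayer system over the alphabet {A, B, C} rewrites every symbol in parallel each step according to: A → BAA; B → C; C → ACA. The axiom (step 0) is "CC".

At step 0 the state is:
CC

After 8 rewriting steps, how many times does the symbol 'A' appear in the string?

0) CC
1) ACAACA
2) BAAACABAABAAACABAA
3) CBAABAABAAACABAACBAABAACBAABAABAAACABAACBAABAA
4) ACACBAABAACBAABAACBAABAABAAACABAACBAABAAACACBAABAACBAABAAACACBAABAACBAABAACBAABAABAAACABAACBAABAAACACBAABAACBAABAA
5) BAAACABAAACACBAABAACBAABAAACACBAABAACBAABAAACACBAABAACBAAB…ACBAABAACBAABAABAAACABAAACACBAABAACBAABAAACACBAABAACBAABAA  (len 286)
6) CBAABAABAAACABAACBAABAABAAACABAAACACBAABAACBAABAAACACBAABA…ACBAABAACBAABAABAAACABAAACACBAABAACBAABAAACACBAABAACBAABAA  (len 722)
7) ACACBAABAACBAABAACBAABAABAAACABAACBAABAAACACBAABAACBAABAAC…ACBAABAACBAABAABAAACABAAACACBAABAACBAABAAACACBAABAACBAABAA  (len 1822)
8) BAAACABAAACACBAABAACBAABAAACACBAABAACBAABAAACACBAABAACBAAB…ACBAABAACBAABAABAAACABAAACACBAABAACBAABAAACACBAABAACBAABAA  (len 4594)

2772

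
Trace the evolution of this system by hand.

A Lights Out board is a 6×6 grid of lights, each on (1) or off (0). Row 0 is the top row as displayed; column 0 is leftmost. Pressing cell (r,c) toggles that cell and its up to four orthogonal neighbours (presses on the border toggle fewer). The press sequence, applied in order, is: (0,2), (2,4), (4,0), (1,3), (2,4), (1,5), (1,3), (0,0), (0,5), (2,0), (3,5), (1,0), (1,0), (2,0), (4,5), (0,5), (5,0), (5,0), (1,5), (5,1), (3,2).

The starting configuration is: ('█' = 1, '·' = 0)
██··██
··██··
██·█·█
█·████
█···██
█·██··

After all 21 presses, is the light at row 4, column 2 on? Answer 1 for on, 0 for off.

t=0: ██··██
··██··
██·█·█
█·████
█···██
█·██··
t=1: █·████
···█··
██·█·█
█·████
█···██
█·██··
t=2: █·████
···██·
██··█·
█·██·█
█···██
█·██··
t=3: █·████
···██·
██··█·
··██·█
·█··██
··██··
t=4: █·█·██
··█···
██·██·
··██·█
·█··██
··██··
t=5: █·█·██
··█·█·
██···█
··████
·█··██
··██··
t=6: █·█·█·
··█··█
██····
··████
·█··██
··██··
t=7: █·███·
···███
██·█··
··████
·█··██
··██··
t=8: ·████·
█··███
██·█··
··████
·█··██
··██··
t=9: ·███·█
█··██·
██·█··
··████
·█··██
··██··
t=10: ·███·█
···██·
···█··
█·████
·█··██
··██··
t=11: ·███·█
···██·
···█·█
█·██··
·█··█·
··██··
t=12: ████·█
██·██·
█··█·█
█·██··
·█··█·
··██··
t=13: ·███·█
···██·
···█·█
█·██··
·█··█·
··██··
t=14: ·███·█
█··██·
██·█·█
··██··
·█··█·
··██··
t=15: ·███·█
█··██·
██·█·█
··██·█
·█···█
··██·█
t=16: ·████·
█··███
██·█·█
··██·█
·█···█
··██·█
t=17: ·████·
█··███
██·█·█
··██·█
██···█
████·█
t=18: ·████·
█··███
██·█·█
··██·█
·█···█
··██·█
t=19: ·█████
█··█··
██·█··
··██·█
·█···█
··██·█
t=20: ·█████
█··█··
██·█··
··██·█
·····█
██·█·█
t=21: ·█████
█··█··
████··
·█···█
··█··█
██·█·█

1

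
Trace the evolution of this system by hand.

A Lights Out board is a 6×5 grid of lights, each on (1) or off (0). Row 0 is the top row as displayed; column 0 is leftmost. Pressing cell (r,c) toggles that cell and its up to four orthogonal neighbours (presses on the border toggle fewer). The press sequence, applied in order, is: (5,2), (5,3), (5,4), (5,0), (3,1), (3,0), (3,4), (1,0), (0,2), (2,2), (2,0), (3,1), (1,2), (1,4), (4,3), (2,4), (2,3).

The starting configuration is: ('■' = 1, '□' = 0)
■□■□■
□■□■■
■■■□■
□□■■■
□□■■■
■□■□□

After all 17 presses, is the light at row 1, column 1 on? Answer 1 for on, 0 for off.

t=0: ■□■□■
□■□■■
■■■□■
□□■■■
□□■■■
■□■□□
t=1: ■□■□■
□■□■■
■■■□■
□□■■■
□□□■■
■■□■□
t=2: ■□■□■
□■□■■
■■■□■
□□■■■
□□□□■
■■■□■
t=3: ■□■□■
□■□■■
■■■□■
□□■■■
□□□□□
■■■■□
t=4: ■□■□■
□■□■■
■■■□■
□□■■■
■□□□□
□□■■□
t=5: ■□■□■
□■□■■
■□■□■
■■□■■
■■□□□
□□■■□
t=6: ■□■□■
□■□■■
□□■□■
□□□■■
□■□□□
□□■■□
t=7: ■□■□■
□■□■■
□□■□□
□□□□□
□■□□■
□□■■□
t=8: □□■□■
■□□■■
■□■□□
□□□□□
□■□□■
□□■■□
t=9: □■□■■
■□■■■
■□■□□
□□□□□
□■□□■
□□■■□
t=10: □■□■■
■□□■■
■■□■□
□□■□□
□■□□■
□□■■□
t=11: □■□■■
□□□■■
□□□■□
■□■□□
□■□□■
□□■■□
t=12: □■□■■
□□□■■
□■□■□
□■□□□
□□□□■
□□■■□
t=13: □■■■■
□■■□■
□■■■□
□■□□□
□□□□■
□□■■□
t=14: □■■■□
□■■■□
□■■■■
□■□□□
□□□□■
□□■■□
t=15: □■■■□
□■■■□
□■■■■
□■□■□
□□■■□
□□■□□
t=16: □■■■□
□■■■■
□■■□□
□■□■■
□□■■□
□□■□□
t=17: □■■■□
□■■□■
□■□■■
□■□□■
□□■■□
□□■□□

1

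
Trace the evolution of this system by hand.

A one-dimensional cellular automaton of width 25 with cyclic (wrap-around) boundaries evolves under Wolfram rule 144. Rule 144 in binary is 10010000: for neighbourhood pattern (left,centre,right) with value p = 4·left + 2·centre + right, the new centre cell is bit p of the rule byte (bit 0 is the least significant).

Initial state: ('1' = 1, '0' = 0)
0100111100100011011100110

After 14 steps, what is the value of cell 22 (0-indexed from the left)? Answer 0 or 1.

0

[0] 0100111100100011011100110
[1] 0010011010010000001010001
[2] 1001000001001000000001000
[3] 0100100000100100000000100
[4] 0010010000010010000000010
[5] 0001001000001001000000001
[6] 1000100100000100100000000
[7] 0100010010000010010000000
[8] 0010001001000001001000000
[9] 0001000100100000100100000
[10] 0000100010010000010010000
[11] 0000010001001000001001000
[12] 0000001000100100000100100
[13] 0000000100010010000010010
[14] 0000000010001001000001001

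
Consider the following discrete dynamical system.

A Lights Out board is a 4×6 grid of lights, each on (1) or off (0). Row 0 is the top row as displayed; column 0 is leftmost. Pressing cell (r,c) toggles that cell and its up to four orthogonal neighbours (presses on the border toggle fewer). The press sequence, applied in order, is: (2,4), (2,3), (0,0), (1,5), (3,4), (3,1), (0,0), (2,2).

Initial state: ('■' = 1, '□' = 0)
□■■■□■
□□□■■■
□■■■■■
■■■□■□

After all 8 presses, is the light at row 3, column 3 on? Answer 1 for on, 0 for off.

0

[0] □■■■□■
□□□■■■
□■■■■■
■■■□■□
[1] □■■■□■
□□□■□■
□■■□□□
■■■□□□
[2] □■■■□■
□□□□□■
□■□■■□
■■■■□□
[3] ■□■■□■
■□□□□■
□■□■■□
■■■■□□
[4] ■□■■□□
■□□□■□
□■□■■■
■■■■□□
[5] ■□■■□□
■□□□■□
□■□■□■
■■■□■■
[6] ■□■■□□
■□□□■□
□□□■□■
□□□□■■
[7] □■■■□□
□□□□■□
□□□■□■
□□□□■■
[8] □■■■□□
□□■□■□
□■■□□■
□□■□■■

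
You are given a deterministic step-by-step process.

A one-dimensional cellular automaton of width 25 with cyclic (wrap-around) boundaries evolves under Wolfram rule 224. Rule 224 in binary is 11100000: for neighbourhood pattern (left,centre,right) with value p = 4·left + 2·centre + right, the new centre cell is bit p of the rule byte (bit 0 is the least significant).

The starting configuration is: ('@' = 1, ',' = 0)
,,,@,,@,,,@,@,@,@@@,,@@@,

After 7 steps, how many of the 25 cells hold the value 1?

0

k=0  ,,,@,,@,,,@,@,@,@@@,,@@@,
k=1  ,,,,,,,,,,,@,@,@,@@,,,@@,
k=2  ,,,,,,,,,,,,@,@,@,@,,,,@,
k=3  ,,,,,,,,,,,,,@,@,@,,,,,,,
k=4  ,,,,,,,,,,,,,,@,@,,,,,,,,
k=5  ,,,,,,,,,,,,,,,@,,,,,,,,,
k=6  ,,,,,,,,,,,,,,,,,,,,,,,,,
k=7  ,,,,,,,,,,,,,,,,,,,,,,,,,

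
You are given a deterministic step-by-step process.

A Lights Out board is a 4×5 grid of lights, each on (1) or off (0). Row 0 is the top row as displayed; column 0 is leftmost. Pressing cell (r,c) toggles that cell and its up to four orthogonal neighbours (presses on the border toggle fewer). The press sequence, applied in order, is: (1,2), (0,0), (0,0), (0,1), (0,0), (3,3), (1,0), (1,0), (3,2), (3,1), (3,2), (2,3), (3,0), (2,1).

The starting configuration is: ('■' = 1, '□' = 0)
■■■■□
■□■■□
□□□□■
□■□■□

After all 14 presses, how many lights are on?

[0] ■■■■□
■□■■□
□□□□■
□■□■□
[1] ■■□■□
■■□□□
□□■□■
□■□■□
[2] □□□■□
□■□□□
□□■□■
□■□■□
[3] ■■□■□
■■□□□
□□■□■
□■□■□
[4] □□■■□
■□□□□
□□■□■
□■□■□
[5] ■■■■□
□□□□□
□□■□■
□■□■□
[6] ■■■■□
□□□□□
□□■■■
□■■□■
[7] □■■■□
■■□□□
■□■■■
□■■□■
[8] ■■■■□
□□□□□
□□■■■
□■■□■
[9] ■■■■□
□□□□□
□□□■■
□□□■■
[10] ■■■■□
□□□□□
□■□■■
■■■■■
[11] ■■■■□
□□□□□
□■■■■
■□□□■
[12] ■■■■□
□□□■□
□■□□□
■□□■■
[13] ■■■■□
□□□■□
■■□□□
□■□■■
[14] ■■■■□
□■□■□
□□■□□
□□□■■

9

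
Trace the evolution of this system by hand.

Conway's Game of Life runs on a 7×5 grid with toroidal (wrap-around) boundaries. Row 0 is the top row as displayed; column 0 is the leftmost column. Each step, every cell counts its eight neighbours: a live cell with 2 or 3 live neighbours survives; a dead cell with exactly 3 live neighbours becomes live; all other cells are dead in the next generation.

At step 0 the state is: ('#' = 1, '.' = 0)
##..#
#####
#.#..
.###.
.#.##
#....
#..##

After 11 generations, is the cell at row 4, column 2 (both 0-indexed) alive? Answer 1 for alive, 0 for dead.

0

[0] ##..#
#####
#.#..
.###.
.#.##
#....
#..##
[1] .....
.....
.....
.....
.#.##
.##..
...#.
[2] .....
.....
.....
.....
##.#.
##..#
..#..
[3] .....
.....
.....
.....
.##..
...##
##...
[4] .....
.....
.....
.....
..##.
...##
#...#
[5] .....
.....
.....
.....
..###
#.#..
#..##
[6] ....#
.....
.....
...#.
.####
#.#..
##.##
[7] ...##
.....
.....
...##
##..#
.....
.###.
[8] ...##
.....
.....
...##
#..##
...##
..###
[9] ..#.#
.....
.....
#..#.
#.#..
.....
#.#..
[10] .#.#.
.....
.....
.#..#
.#..#
.....
.#.#.
[11] .....
.....
.....
.....
.....
#.#..
.....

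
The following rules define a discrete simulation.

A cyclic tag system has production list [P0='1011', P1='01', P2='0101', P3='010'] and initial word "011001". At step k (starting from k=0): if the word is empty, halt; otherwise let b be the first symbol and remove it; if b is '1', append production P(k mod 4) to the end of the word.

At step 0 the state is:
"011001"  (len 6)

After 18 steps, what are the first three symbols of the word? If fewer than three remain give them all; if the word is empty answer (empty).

101

t=0: "011001"  (len 6)
t=1: "11001"  (len 5)
t=2: "100101"  (len 6)
t=3: "001010101"  (len 9)
t=4: "01010101"  (len 8)
t=5: "1010101"  (len 7)
t=6: "01010101"  (len 8)
t=7: "1010101"  (len 7)
t=8: "010101010"  (len 9)
t=9: "10101010"  (len 8)
t=10: "010101001"  (len 9)
t=11: "10101001"  (len 8)
t=12: "0101001010"  (len 10)
t=13: "101001010"  (len 9)
t=14: "0100101001"  (len 10)
t=15: "100101001"  (len 9)
t=16: "00101001010"  (len 11)
t=17: "0101001010"  (len 10)
t=18: "101001010"  (len 9)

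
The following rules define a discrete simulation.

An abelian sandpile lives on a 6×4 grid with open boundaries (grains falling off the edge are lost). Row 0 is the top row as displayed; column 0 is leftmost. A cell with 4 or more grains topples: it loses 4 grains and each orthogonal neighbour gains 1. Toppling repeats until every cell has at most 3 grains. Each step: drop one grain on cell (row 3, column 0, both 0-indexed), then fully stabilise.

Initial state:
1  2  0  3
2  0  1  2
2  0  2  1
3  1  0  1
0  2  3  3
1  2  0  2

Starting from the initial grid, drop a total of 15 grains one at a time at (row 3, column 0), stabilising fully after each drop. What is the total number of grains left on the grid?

gen 0: 1  2  0  3
2  0  1  2
2  0  2  1
3  1  0  1
0  2  3  3
1  2  0  2
gen 1: 1  2  0  3
2  0  1  2
3  0  2  1
0  2  0  1
1  2  3  3
1  2  0  2
gen 2: 1  2  0  3
2  0  1  2
3  0  2  1
1  2  0  1
1  2  3  3
1  2  0  2
gen 3: 1  2  0  3
2  0  1  2
3  0  2  1
2  2  0  1
1  2  3  3
1  2  0  2
gen 4: 1  2  0  3
2  0  1  2
3  0  2  1
3  2  0  1
1  2  3  3
1  2  0  2
gen 5: 1  2  0  3
3  0  1  2
0  1  2  1
1  3  0  1
2  2  3  3
1  2  0  2
gen 6: 1  2  0  3
3  0  1  2
0  1  2  1
2  3  0  1
2  2  3  3
1  2  0  2
gen 7: 1  2  0  3
3  0  1  2
0  1  2  1
3  3  0  1
2  2  3  3
1  2  0  2
gen 8: 1  2  0  3
3  0  1  2
1  2  2  1
1  0  1  1
3  3  3  3
1  2  0  2
gen 9: 1  2  0  3
3  0  1  2
1  2  2  1
2  0  1  1
3  3  3  3
1  2  0  2
gen 10: 1  2  0  3
3  0  1  2
1  2  2  1
3  0  1  1
3  3  3  3
1  2  0  2
gen 11: 1  2  0  3
3  0  1  2
2  2  2  1
1  2  2  2
1  1  1  0
2  3  1  3
gen 12: 1  2  0  3
3  0  1  2
2  2  2  1
2  2  2  2
1  1  1  0
2  3  1  3
gen 13: 1  2  0  3
3  0  1  2
2  2  2  1
3  2  2  2
1  1  1  0
2  3  1  3
gen 14: 1  2  0  3
3  0  1  2
3  2  2  1
0  3  2  2
2  1  1  0
2  3  1  3
gen 15: 1  2  0  3
3  0  1  2
3  2  2  1
1  3  2  2
2  1  1  0
2  3  1  3

41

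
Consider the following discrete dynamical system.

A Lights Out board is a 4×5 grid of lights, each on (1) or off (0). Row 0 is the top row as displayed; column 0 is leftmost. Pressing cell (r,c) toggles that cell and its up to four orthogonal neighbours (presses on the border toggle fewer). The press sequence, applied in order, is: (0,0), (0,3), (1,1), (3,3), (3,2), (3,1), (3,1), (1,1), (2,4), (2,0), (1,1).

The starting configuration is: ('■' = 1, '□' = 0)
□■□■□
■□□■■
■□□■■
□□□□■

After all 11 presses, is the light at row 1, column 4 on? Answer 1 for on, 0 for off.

0

[0] □■□■□
■□□■■
■□□■■
□□□□■
[1] ■□□■□
□□□■■
■□□■■
□□□□■
[2] ■□■□■
□□□□■
■□□■■
□□□□■
[3] ■■■□■
■■■□■
■■□■■
□□□□■
[4] ■■■□■
■■■□■
■■□□■
□□■■□
[5] ■■■□■
■■■□■
■■■□■
□■□□□
[6] ■■■□■
■■■□■
■□■□■
■□■□□
[7] ■■■□■
■■■□■
■■■□■
□■□□□
[8] ■□■□■
□□□□■
■□■□■
□■□□□
[9] ■□■□■
□□□□□
■□■■□
□■□□■
[10] ■□■□■
■□□□□
□■■■□
■■□□■
[11] ■■■□■
□■■□□
□□■■□
■■□□■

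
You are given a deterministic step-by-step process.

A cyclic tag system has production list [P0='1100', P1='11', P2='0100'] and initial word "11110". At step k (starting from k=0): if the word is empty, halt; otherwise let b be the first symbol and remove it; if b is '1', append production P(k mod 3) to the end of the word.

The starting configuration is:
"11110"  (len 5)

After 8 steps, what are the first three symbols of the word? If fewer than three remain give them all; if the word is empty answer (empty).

t=0: "11110"  (len 5)
t=1: "11101100"  (len 8)
t=2: "110110011"  (len 9)
t=3: "101100110100"  (len 12)
t=4: "011001101001100"  (len 15)
t=5: "11001101001100"  (len 14)
t=6: "10011010011000100"  (len 17)
t=7: "00110100110001001100"  (len 20)
t=8: "0110100110001001100"  (len 19)

011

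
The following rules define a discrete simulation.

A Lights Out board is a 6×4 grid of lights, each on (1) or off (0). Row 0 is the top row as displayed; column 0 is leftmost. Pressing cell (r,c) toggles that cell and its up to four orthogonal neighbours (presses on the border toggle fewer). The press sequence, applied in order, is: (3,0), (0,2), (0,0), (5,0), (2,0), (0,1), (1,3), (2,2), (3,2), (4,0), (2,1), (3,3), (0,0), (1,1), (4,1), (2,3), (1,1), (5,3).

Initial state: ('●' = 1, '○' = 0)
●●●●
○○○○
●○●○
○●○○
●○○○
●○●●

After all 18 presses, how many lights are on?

13

t=0: ●●●●
○○○○
●○●○
○●○○
●○○○
●○●●
t=1: ●●●●
○○○○
○○●○
●○○○
○○○○
●○●●
t=2: ●○○○
○○●○
○○●○
●○○○
○○○○
●○●●
t=3: ○●○○
●○●○
○○●○
●○○○
○○○○
●○●●
t=4: ○●○○
●○●○
○○●○
●○○○
●○○○
○●●●
t=5: ○●○○
○○●○
●●●○
○○○○
●○○○
○●●●
t=6: ●○●○
○●●○
●●●○
○○○○
●○○○
○●●●
t=7: ●○●●
○●○●
●●●●
○○○○
●○○○
○●●●
t=8: ●○●●
○●●●
●○○○
○○●○
●○○○
○●●●
t=9: ●○●●
○●●●
●○●○
○●○●
●○●○
○●●●
t=10: ●○●●
○●●●
●○●○
●●○●
○●●○
●●●●
t=11: ●○●●
○○●●
○●○○
●○○●
○●●○
●●●●
t=12: ●○●●
○○●●
○●○●
●○●○
○●●●
●●●●
t=13: ○●●●
●○●●
○●○●
●○●○
○●●●
●●●●
t=14: ○○●●
○●○●
○○○●
●○●○
○●●●
●●●●
t=15: ○○●●
○●○●
○○○●
●●●○
●○○●
●○●●
t=16: ○○●●
○●○○
○○●○
●●●●
●○○●
●○●●
t=17: ○●●●
●○●○
○●●○
●●●●
●○○●
●○●●
t=18: ○●●●
●○●○
○●●○
●●●●
●○○○
●○○○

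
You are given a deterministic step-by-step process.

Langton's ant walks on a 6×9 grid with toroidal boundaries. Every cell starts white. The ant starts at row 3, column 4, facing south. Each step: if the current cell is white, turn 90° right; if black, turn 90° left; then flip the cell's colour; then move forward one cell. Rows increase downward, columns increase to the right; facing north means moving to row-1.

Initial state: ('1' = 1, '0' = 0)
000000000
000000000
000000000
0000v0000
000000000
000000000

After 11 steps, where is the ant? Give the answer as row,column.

t=0: 000000000
000000000
000000000
0000v0000
000000000
000000000
t=1: 000000000
000000000
000000000
000<10000
000000000
000000000
t=2: 000000000
000000000
000^00000
000110000
000000000
000000000
t=3: 000000000
000000000
0001>0000
000110000
000000000
000000000
t=4: 000000000
000000000
000110000
0001v0000
000000000
000000000
t=5: 000000000
000000000
000110000
00010>000
000000000
000000000
t=6: 000000000
000000000
000110000
000101000
00000v000
000000000
t=7: 000000000
000000000
000110000
000101000
0000<1000
000000000
t=8: 000000000
000000000
000110000
0001^1000
000011000
000000000
t=9: 000000000
000000000
000110000
00011>000
000011000
000000000
t=10: 000000000
000000000
00011^000
000110000
000011000
000000000
t=11: 000000000
000000000
000111>00
000110000
000011000
000000000

2,6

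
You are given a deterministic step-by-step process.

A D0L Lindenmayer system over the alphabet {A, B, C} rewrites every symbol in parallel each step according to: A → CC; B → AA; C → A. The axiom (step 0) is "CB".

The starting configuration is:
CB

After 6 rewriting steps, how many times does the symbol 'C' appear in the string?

t=0: CB
t=1: AAA
t=2: CCCCCC
t=3: AAAAAA
t=4: CCCCCCCCCCCC
t=5: AAAAAAAAAAAA
t=6: CCCCCCCCCCCCCCCCCCCCCCCC

24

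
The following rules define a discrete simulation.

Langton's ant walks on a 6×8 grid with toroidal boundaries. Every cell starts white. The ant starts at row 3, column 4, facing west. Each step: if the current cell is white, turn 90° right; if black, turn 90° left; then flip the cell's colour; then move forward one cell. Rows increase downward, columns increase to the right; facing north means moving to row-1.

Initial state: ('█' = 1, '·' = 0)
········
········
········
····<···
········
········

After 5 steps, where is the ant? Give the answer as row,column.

4,4

0) ········
········
········
····<···
········
········
1) ········
········
····^···
····█···
········
········
2) ········
········
····█>··
····█···
········
········
3) ········
········
····██··
····█v··
········
········
4) ········
········
····██··
····<█··
········
········
5) ········
········
····██··
·····█··
····v···
········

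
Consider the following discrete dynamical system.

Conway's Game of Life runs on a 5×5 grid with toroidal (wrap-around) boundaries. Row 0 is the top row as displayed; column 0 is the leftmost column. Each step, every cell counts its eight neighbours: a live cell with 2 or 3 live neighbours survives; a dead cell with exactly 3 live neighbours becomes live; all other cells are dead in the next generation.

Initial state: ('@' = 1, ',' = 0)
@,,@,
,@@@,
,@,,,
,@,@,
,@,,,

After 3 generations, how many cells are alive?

step 0: @,,@,
,@@@,
,@,,,
,@,@,
,@,,,
step 1: @,,@@
@@,@@
@@,@,
@@,,,
@@,,@
step 2: ,,,,,
,,,,,
,,,@,
,,,,,
,,@@,
step 3: ,,,,,
,,,,,
,,,,,
,,@@,
,,,,,

2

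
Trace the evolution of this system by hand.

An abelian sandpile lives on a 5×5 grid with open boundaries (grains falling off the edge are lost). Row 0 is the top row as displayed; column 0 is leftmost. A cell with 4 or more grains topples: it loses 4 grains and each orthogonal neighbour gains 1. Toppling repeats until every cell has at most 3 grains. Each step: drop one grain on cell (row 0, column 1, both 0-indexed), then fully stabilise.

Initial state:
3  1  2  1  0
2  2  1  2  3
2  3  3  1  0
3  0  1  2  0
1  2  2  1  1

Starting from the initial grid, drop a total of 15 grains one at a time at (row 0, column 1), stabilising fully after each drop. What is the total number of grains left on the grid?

40

[0] 3  1  2  1  0
2  2  1  2  3
2  3  3  1  0
3  0  1  2  0
1  2  2  1  1
[1] 3  2  2  1  0
2  2  1  2  3
2  3  3  1  0
3  0  1  2  0
1  2  2  1  1
[2] 3  3  2  1  0
2  2  1  2  3
2  3  3  1  0
3  0  1  2  0
1  2  2  1  1
[3] 0  1  3  1  0
3  3  1  2  3
2  3  3  1  0
3  0  1  2  0
1  2  2  1  1
[4] 0  2  3  1  0
3  3  1  2  3
2  3  3  1  0
3  0  1  2  0
1  2  2  1  1
[5] 0  3  3  1  0
3  3  1  2  3
2  3  3  1  0
3  0  1  2  0
1  2  2  1  1
[6] 2  2  1  2  0
1  3  0  3  3
1  2  1  2  0
0  2  2  2  0
2  2  2  1  1
[7] 2  3  1  2  0
1  3  0  3  3
1  2  1  2  0
0  2  2  2  0
2  2  2  1  1
[8] 3  1  2  2  0
2  0  1  3  3
1  3  1  2  0
0  2  2  2  0
2  2  2  1  1
[9] 3  2  2  2  0
2  0  1  3  3
1  3  1  2  0
0  2  2  2  0
2  2  2  1  1
[10] 3  3  2  2  0
2  0  1  3  3
1  3  1  2  0
0  2  2  2  0
2  2  2  1  1
[11] 0  1  3  2  0
3  1  1  3  3
1  3  1  2  0
0  2  2  2  0
2  2  2  1  1
[12] 0  2  3  2  0
3  1  1  3  3
1  3  1  2  0
0  2  2  2  0
2  2  2  1  1
[13] 0  3  3  2  0
3  1  1  3  3
1  3  1  2  0
0  2  2  2  0
2  2  2  1  1
[14] 1  1  0  3  0
3  2  2  3  3
1  3  1  2  0
0  2  2  2  0
2  2  2  1  1
[15] 1  2  0  3  0
3  2  2  3  3
1  3  1  2  0
0  2  2  2  0
2  2  2  1  1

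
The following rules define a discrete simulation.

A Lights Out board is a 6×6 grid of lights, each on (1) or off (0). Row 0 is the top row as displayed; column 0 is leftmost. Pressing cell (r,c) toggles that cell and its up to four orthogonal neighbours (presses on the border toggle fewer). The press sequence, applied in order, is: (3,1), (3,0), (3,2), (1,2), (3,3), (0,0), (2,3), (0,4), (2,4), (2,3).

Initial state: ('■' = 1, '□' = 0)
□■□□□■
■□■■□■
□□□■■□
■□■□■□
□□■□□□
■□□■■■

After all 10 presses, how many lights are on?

20

0) □■□□□■
■□■■□■
□□□■■□
■□■□■□
□□■□□□
■□□■■■
1) □■□□□■
■□■■□■
□■□■■□
□■□□■□
□■■□□□
■□□■■■
2) □■□□□■
■□■■□■
■■□■■□
■□□□■□
■■■□□□
■□□■■■
3) □■□□□■
■□■■□■
■■■■■□
■■■■■□
■■□□□□
■□□■■■
4) □■■□□■
■■□□□■
■■□■■□
■■■■■□
■■□□□□
■□□■■■
5) □■■□□■
■■□□□■
■■□□■□
■■□□□□
■■□■□□
■□□■■■
6) ■□■□□■
□■□□□■
■■□□■□
■■□□□□
■■□■□□
■□□■■■
7) ■□■□□■
□■□■□■
■■■■□□
■■□■□□
■■□■□□
■□□■■■
8) ■□■■■□
□■□■■■
■■■■□□
■■□■□□
■■□■□□
■□□■■■
9) ■□■■■□
□■□■□■
■■■□■■
■■□■■□
■■□■□□
■□□■■■
10) ■□■■■□
□■□□□■
■■□■□■
■■□□■□
■■□■□□
■□□■■■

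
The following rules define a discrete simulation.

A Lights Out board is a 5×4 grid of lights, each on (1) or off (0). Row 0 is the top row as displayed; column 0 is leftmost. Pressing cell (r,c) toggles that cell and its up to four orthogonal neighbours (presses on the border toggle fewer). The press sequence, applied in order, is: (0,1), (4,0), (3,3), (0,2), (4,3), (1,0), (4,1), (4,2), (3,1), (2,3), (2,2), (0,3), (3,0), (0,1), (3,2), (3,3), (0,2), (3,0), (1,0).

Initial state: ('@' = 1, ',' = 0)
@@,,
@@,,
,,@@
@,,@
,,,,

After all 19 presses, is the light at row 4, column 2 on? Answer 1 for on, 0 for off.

0

[0] @@,,
@@,,
,,@@
@,,@
,,,,
[1] ,,@,
@,,,
,,@@
@,,@
,,,,
[2] ,,@,
@,,,
,,@@
,,,@
@@,,
[3] ,,@,
@,,,
,,@,
,,@,
@@,@
[4] ,@,@
@,@,
,,@,
,,@,
@@,@
[5] ,@,@
@,@,
,,@,
,,@@
@@@,
[6] @@,@
,@@,
@,@,
,,@@
@@@,
[7] @@,@
,@@,
@,@,
,@@@
,,,,
[8] @@,@
,@@,
@,@,
,@,@
,@@@
[9] @@,@
,@@,
@@@,
@,@@
,,@@
[10] @@,@
,@@@
@@,@
@,@,
,,@@
[11] @@,@
,@,@
@,@,
@,,,
,,@@
[12] @@@,
,@,,
@,@,
@,,,
,,@@
[13] @@@,
,@,,
,,@,
,@,,
@,@@
[14] ,,,,
,,,,
,,@,
,@,,
@,@@
[15] ,,,,
,,,,
,,,,
,,@@
@,,@
[16] ,,,,
,,,,
,,,@
,,,,
@,,,
[17] ,@@@
,,@,
,,,@
,,,,
@,,,
[18] ,@@@
,,@,
@,,@
@@,,
,,,,
[19] @@@@
@@@,
,,,@
@@,,
,,,,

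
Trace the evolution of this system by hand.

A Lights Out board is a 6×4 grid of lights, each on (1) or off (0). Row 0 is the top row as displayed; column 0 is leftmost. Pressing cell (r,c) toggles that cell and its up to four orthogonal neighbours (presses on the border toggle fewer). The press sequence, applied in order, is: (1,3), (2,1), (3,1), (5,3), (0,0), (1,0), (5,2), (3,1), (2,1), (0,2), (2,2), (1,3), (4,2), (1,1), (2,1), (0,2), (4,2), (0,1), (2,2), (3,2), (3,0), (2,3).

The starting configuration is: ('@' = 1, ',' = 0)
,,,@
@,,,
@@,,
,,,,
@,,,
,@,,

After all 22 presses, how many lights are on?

t=0: ,,,@
@,,,
@@,,
,,,,
@,,,
,@,,
t=1: ,,,,
@,@@
@@,@
,,,,
@,,,
,@,,
t=2: ,,,,
@@@@
,,@@
,@,,
@,,,
,@,,
t=3: ,,,,
@@@@
,@@@
@,@,
@@,,
,@,,
t=4: ,,,,
@@@@
,@@@
@,@,
@@,@
,@@@
t=5: @@,,
,@@@
,@@@
@,@,
@@,@
,@@@
t=6: ,@,,
@,@@
@@@@
@,@,
@@,@
,@@@
t=7: ,@,,
@,@@
@@@@
@,@,
@@@@
,,,,
t=8: ,@,,
@,@@
@,@@
,@,,
@,@@
,,,,
t=9: ,@,,
@@@@
,@,@
,,,,
@,@@
,,,,
t=10: ,,@@
@@,@
,@,@
,,,,
@,@@
,,,,
t=11: ,,@@
@@@@
,,@,
,,@,
@,@@
,,,,
t=12: ,,@,
@@,,
,,@@
,,@,
@,@@
,,,,
t=13: ,,@,
@@,,
,,@@
,,,,
@@,,
,,@,
t=14: ,@@,
,,@,
,@@@
,,,,
@@,,
,,@,
t=15: ,@@,
,@@,
@,,@
,@,,
@@,,
,,@,
t=16: ,,,@
,@,,
@,,@
,@,,
@@,,
,,@,
t=17: ,,,@
,@,,
@,,@
,@@,
@,@@
,,,,
t=18: @@@@
,,,,
@,,@
,@@,
@,@@
,,,,
t=19: @@@@
,,@,
@@@,
,@,,
@,@@
,,,,
t=20: @@@@
,,@,
@@,,
,,@@
@,,@
,,,,
t=21: @@@@
,,@,
,@,,
@@@@
,,,@
,,,,
t=22: @@@@
,,@@
,@@@
@@@,
,,,@
,,,,

13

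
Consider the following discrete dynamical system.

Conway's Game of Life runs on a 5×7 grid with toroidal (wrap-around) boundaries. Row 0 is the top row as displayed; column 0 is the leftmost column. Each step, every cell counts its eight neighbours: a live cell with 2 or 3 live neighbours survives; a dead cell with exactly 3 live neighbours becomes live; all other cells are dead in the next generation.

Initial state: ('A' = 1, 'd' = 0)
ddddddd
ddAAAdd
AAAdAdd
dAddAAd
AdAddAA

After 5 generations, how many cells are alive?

6

t=0: ddddddd
ddAAAdd
AAAdAdd
dAddAAd
AdAddAA
t=1: dAAdAAA
ddAdAdd
Adddddd
ddddAdd
AAddAAA
t=2: ddAdddd
AdAdAdA
dddAddd
dAddAdd
dAAdddd
t=3: AdAdddd
dAAdddd
AAAAAAd
dAdAddd
dAAAddd
t=4: Adddddd
ddddAdA
AdddAdd
ddddddd
AddAddd
t=5: AdddddA
AddddAA
dddddAd
ddddddd
ddddddd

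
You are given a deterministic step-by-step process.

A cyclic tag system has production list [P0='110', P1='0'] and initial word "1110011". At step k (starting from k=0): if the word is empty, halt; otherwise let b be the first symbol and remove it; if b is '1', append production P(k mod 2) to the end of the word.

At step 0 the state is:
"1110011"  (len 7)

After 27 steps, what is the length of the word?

11

t=0: "1110011"  (len 7)
t=1: "110011110"  (len 9)
t=2: "100111100"  (len 9)
t=3: "00111100110"  (len 11)
t=4: "0111100110"  (len 10)
t=5: "111100110"  (len 9)
t=6: "111001100"  (len 9)
t=7: "11001100110"  (len 11)
t=8: "10011001100"  (len 11)
t=9: "0011001100110"  (len 13)
t=10: "011001100110"  (len 12)
t=11: "11001100110"  (len 11)
t=12: "10011001100"  (len 11)
t=13: "0011001100110"  (len 13)
t=14: "011001100110"  (len 12)
t=15: "11001100110"  (len 11)
t=16: "10011001100"  (len 11)
t=17: "0011001100110"  (len 13)
t=18: "011001100110"  (len 12)
t=19: "11001100110"  (len 11)
t=20: "10011001100"  (len 11)
t=21: "0011001100110"  (len 13)
t=22: "011001100110"  (len 12)
t=23: "11001100110"  (len 11)
t=24: "10011001100"  (len 11)
t=25: "0011001100110"  (len 13)
t=26: "011001100110"  (len 12)
t=27: "11001100110"  (len 11)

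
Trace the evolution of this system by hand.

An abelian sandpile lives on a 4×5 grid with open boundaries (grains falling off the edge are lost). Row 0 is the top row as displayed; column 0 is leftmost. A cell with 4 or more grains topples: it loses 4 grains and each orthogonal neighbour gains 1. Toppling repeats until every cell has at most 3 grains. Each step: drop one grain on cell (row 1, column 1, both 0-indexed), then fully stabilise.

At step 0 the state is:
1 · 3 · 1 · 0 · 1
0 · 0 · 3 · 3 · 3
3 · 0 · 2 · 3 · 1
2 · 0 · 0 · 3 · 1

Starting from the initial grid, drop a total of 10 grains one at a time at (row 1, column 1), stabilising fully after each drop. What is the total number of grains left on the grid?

34

0) 1 · 3 · 1 · 0 · 1
0 · 0 · 3 · 3 · 3
3 · 0 · 2 · 3 · 1
2 · 0 · 0 · 3 · 1
1) 1 · 3 · 1 · 0 · 1
0 · 1 · 3 · 3 · 3
3 · 0 · 2 · 3 · 1
2 · 0 · 0 · 3 · 1
2) 1 · 3 · 1 · 0 · 1
0 · 2 · 3 · 3 · 3
3 · 0 · 2 · 3 · 1
2 · 0 · 0 · 3 · 1
3) 1 · 3 · 1 · 0 · 1
0 · 3 · 3 · 3 · 3
3 · 0 · 2 · 3 · 1
2 · 0 · 0 · 3 · 1
4) 2 · 0 · 3 · 1 · 2
1 · 2 · 2 · 2 · 0
3 · 2 · 0 · 2 · 3
2 · 0 · 2 · 0 · 2
5) 2 · 0 · 3 · 1 · 2
1 · 3 · 2 · 2 · 0
3 · 2 · 0 · 2 · 3
2 · 0 · 2 · 0 · 2
6) 2 · 1 · 3 · 1 · 2
2 · 0 · 3 · 2 · 0
3 · 3 · 0 · 2 · 3
2 · 0 · 2 · 0 · 2
7) 2 · 1 · 3 · 1 · 2
2 · 1 · 3 · 2 · 0
3 · 3 · 0 · 2 · 3
2 · 0 · 2 · 0 · 2
8) 2 · 1 · 3 · 1 · 2
2 · 2 · 3 · 2 · 0
3 · 3 · 0 · 2 · 3
2 · 0 · 2 · 0 · 2
9) 2 · 1 · 3 · 1 · 2
2 · 3 · 3 · 2 · 0
3 · 3 · 0 · 2 · 3
2 · 0 · 2 · 0 · 2
10) 3 · 3 · 0 · 2 · 2
0 · 3 · 1 · 3 · 0
1 · 1 · 2 · 2 · 3
3 · 1 · 2 · 0 · 2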